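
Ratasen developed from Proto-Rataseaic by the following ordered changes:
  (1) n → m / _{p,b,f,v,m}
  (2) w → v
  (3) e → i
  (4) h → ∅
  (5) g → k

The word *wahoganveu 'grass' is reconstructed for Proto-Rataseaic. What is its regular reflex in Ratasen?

vaokamviu

Ratasen: start from *wahoganveu.
  rule 1 (nasal place assimilation): wahoganveu → wahogamveu
  rule 2 (unconditioned shift): wahogamveu → vahogamveu
  rule 3 (vowel merger): vahogamveu → vahogamviu
  rule 4 (h-loss): vahogamviu → vaogamviu
  rule 5 (unconditioned shift): vaogamviu → vaokamviu
  ⇒ Ratasen vaokamviu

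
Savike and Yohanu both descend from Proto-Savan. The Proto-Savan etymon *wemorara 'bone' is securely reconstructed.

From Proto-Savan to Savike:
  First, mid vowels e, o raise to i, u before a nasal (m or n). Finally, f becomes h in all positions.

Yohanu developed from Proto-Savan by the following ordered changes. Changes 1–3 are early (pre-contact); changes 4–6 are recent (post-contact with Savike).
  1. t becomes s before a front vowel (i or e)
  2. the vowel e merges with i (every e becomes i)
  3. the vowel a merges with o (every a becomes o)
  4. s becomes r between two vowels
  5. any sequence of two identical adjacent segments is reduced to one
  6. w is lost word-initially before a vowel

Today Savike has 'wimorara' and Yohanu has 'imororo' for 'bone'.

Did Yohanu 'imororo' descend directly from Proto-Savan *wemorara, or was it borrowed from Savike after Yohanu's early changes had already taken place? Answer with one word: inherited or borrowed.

inherited

If inherited, *wemorara would pass through all of Yohanu's changes:
Yohanu: *wemorara > wimorara > wimororo > imororo  (by vowel merger, vowel merger, glide loss)
If borrowed from Savike 'wimorara' after the early changes, it would undergo only the recent ones:
  rule 4 (rhotacism): no change (wimorara)
  rule 5 (degemination): no change (wimorara)
  rule 6 (glide loss): wimorara → imorara
  ⇒ as a loan: imorara
Yohanu 'imororo' matches the inherited outcome exactly, so it is an inherited cognate, not a loan.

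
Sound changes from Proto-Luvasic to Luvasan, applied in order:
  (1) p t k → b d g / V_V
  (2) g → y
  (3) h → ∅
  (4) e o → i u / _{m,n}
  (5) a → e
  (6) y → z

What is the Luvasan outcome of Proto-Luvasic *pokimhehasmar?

pozimeesmer

Luvasan: *pokimhehasmar > pogimhehasmar > poyimhehasmar > poyimeasmar > poyimeesmer > pozimeesmer  (by intervocalic voicing, unconditioned shift, h-loss, vowel merger, unconditioned shift)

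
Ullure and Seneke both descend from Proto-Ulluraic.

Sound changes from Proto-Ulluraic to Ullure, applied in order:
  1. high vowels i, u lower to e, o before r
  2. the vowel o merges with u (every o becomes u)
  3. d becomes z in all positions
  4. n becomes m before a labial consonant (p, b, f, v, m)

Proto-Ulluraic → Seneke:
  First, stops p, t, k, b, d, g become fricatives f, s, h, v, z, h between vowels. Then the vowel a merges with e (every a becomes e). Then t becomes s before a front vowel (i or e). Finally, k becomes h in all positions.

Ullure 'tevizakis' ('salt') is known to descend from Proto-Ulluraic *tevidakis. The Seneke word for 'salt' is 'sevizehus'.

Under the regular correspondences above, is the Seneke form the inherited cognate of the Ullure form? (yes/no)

no

Derive the expected Seneke reflex of *tevidakis:
Seneke: *tevidakis > tevizahis > tevizehis > sevizehis  (by intervocalic lenition, vowel merger, palatalisation)
The regular Seneke reflex would be 'sevizehis', but the attested form is 'sevizehus'. The correspondence is irregular, so they are not cognates (the Seneke form has a different source).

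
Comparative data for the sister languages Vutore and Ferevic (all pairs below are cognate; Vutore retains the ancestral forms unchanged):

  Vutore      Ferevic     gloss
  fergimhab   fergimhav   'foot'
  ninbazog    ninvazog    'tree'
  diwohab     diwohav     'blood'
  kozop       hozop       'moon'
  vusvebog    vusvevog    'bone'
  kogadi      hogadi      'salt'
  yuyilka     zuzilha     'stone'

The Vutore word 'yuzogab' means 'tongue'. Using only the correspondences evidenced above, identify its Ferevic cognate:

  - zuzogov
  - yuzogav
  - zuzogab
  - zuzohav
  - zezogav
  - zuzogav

yuyilka ~ zuzilha — Vutore y corresponds to Ferevic z word-initially before a back vowel.
fergimhab ~ fergimhav, diwohab ~ diwohav — Vutore b corresponds to Ferevic v word-finally.
Applying these to Vutore 'yuzogab':
  yuzogab → zuzogab   (y→z word-initially before a back vowel)
  zuzogab → zuzogav   (b→v word-finally)
So the Ferevic cognate is 'zuzogav'.

zuzogav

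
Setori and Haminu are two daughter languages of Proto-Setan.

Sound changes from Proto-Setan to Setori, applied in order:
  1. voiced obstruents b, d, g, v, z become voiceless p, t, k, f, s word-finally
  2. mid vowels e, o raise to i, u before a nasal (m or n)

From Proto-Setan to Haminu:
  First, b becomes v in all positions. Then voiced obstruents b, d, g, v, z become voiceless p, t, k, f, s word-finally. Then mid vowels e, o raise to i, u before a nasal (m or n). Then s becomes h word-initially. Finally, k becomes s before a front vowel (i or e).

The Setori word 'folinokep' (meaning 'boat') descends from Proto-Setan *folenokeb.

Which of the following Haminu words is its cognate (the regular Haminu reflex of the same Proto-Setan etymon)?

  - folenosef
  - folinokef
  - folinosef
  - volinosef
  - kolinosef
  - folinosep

folinosef

Haminu: *folenokeb
  folenokeb → folenokev   [unconditioned shift]
  folenokev → folenokef   [final devoicing]
  folenokef → folinokef   [pre-nasal raising]
  folinokef (rule 4 does not apply)
  folinokef → folinosef   [palatalisation]
  giving Haminu folinosef.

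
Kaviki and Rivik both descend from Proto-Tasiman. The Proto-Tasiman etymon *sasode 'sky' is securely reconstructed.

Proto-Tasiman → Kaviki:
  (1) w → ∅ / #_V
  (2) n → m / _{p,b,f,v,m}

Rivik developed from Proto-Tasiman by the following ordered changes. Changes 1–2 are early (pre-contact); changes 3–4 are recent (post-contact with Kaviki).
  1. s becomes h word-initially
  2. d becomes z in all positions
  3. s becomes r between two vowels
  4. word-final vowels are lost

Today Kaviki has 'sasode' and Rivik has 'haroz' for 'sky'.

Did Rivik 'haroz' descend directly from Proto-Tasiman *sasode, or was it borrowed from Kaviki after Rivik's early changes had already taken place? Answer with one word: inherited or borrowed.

If inherited, *sasode would pass through all of Rivik's changes:
Rivik: start from *sasode.
  rule 1 (debuccalisation): sasode → hasode
  rule 2 (unconditioned shift): hasode → hasoze
  rule 3 (rhotacism): hasoze → haroze
  rule 4 (apocope): haroze → haroz
  ⇒ Rivik haroz
If borrowed from Kaviki 'sasode' after the early changes, it would undergo only the recent ones:
  rule 3 (rhotacism): sasode → sarode
  rule 4 (apocope): sarode → sarod
  ⇒ as a loan: sarod
Rivik 'haroz' matches the inherited outcome exactly, so it is an inherited cognate, not a loan.

inherited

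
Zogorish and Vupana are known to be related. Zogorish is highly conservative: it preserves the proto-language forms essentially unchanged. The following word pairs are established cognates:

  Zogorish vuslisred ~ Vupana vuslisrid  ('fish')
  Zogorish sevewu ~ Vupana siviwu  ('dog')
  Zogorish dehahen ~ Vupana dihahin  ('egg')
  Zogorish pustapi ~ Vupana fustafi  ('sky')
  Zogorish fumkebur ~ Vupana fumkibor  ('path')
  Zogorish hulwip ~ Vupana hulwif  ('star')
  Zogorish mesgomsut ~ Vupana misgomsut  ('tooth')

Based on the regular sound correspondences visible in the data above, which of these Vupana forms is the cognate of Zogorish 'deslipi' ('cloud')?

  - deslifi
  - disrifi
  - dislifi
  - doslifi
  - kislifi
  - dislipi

vuslisred ~ vuslisrid, sevewu ~ siviwu — Zogorish e corresponds to Vupana i after a consonant, before a consonant other than r, m, n, p, b, f, v.
pustapi ~ fustafi — Zogorish p corresponds to Vupana f between vowels (before a front vowel).
Applying these to Zogorish 'deslipi':
  deslipi → dislipi   (e→i after a consonant, before a consonant other than r, m, n, p, b, f, v)
  dislipi → dislifi   (p→f between vowels (before a front vowel))
So the Vupana cognate is 'dislifi'.

dislifi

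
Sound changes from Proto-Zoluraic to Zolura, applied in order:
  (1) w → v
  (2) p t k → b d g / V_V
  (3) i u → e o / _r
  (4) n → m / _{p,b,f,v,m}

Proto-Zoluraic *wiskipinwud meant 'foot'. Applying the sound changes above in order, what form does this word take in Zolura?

viskibimvud

Zolura: *wiskipinwud
  wiskipinwud → viskipinvud   [unconditioned shift]
  viskipinvud → viskibinvud   [intervocalic voicing]
  viskibinvud (rule 3 does not apply)
  viskibinvud → viskibimvud   [nasal place assimilation]
  giving Zolura viskibimvud.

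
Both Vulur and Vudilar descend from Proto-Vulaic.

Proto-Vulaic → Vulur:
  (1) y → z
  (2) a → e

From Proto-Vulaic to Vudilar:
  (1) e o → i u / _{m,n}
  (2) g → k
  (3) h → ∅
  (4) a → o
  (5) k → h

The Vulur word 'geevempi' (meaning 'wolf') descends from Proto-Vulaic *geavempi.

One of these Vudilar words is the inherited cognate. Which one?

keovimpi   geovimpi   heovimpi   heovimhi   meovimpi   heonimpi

heovimpi

Vudilar: start from *geavempi.
  rule 1 (pre-nasal raising): geavempi → geavimpi
  rule 2 (unconditioned shift): geavimpi → keavimpi
  rule 3: no change — keavimpi
  rule 4 (vowel merger): keavimpi → keovimpi
  rule 5 (unconditioned shift): keovimpi → heovimpi
  ⇒ Vudilar heovimpi
The other candidates each miss or misapply at least one Vudilar change.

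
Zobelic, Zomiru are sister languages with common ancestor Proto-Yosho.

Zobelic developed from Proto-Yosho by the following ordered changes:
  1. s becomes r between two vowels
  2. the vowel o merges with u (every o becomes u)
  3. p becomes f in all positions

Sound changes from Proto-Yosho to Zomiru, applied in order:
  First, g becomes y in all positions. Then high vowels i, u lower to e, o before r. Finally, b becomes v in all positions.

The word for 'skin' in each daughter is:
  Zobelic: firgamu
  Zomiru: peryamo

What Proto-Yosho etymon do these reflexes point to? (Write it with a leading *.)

Position 4: Zobelic has g, Zomiru has y. Zobelic preserves g here (none of its changes turn any other segment into g), so the proto-segment is *g.
Position 2: Zobelic has i, Zomiru has e. Zobelic preserves i here (none of its changes turn any other segment into i), so the proto-segment is *i.
This points to *pirgamo. Verify forward in each daughter:
Zobelic: start from *pirgamo.
  rule 1: no change — pirgamo
  rule 2 (vowel merger): pirgamo → pirgamu
  rule 3 (unconditioned shift): pirgamu → firgamu
  ⇒ Zobelic firgamu
Zomiru: *pirgamo > piryamo > peryamo  (by unconditioned shift, pre-rhotic lowering)
No other proto-form is consistent with every reflex, so the reconstruction is *pirgamo.

*pirgamo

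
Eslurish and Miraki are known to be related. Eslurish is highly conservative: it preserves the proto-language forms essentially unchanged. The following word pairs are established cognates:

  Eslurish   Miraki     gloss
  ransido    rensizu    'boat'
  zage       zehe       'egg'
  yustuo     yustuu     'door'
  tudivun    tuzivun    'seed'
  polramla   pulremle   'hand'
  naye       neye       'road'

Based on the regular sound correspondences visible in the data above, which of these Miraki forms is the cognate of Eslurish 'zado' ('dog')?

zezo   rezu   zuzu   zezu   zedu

zezu

zage ~ zehe, naye ~ neye — Eslurish a corresponds to Miraki e after a consonant, before a consonant other than r, m, n, p, b, f, v.
ransido ~ rensizu — Eslurish d corresponds to Miraki z between vowels (before a back vowel).
ransido ~ rensizu — Eslurish o corresponds to Miraki u word-finally.
Applying these to Eslurish 'zado':
  zado → zedo   (a→e after a consonant, before a consonant other than r, m, n, p, b, f, v)
  zedo → zezo   (d→z between vowels (before a back vowel))
  zezo → zezu   (o→u word-finally)
So the Miraki cognate is 'zezu'.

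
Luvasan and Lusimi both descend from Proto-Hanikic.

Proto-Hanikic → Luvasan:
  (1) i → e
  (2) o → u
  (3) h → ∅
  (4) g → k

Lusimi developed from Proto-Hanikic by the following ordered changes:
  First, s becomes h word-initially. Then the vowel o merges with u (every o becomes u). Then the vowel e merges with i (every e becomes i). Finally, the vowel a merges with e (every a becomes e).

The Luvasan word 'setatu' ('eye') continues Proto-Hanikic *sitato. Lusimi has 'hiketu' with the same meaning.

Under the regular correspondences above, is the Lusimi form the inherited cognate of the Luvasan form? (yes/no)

no

Derive the expected Lusimi reflex of *sitato:
Lusimi: *sitato
  sitato → hitato   [debuccalisation]
  hitato → hitatu   [vowel merger]
  hitatu (rule 3 does not apply)
  hitatu → hitetu   [vowel merger]
  giving Lusimi hitetu.
The regular Lusimi reflex would be 'hitetu', but the attested form is 'hiketu'. The correspondence is irregular, so they are not cognates (the Lusimi form has a different source).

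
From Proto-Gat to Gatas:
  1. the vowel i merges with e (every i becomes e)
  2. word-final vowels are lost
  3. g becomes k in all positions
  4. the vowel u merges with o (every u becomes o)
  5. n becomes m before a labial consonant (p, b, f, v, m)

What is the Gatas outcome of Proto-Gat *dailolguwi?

Gatas: start from *dailolguwi.
  rule 1 (vowel merger): dailolguwi → daelolguwe
  rule 2 (apocope): daelolguwe → daelolguw
  rule 3 (unconditioned shift): daelolguw → daelolkuw
  rule 4 (vowel merger): daelolkuw → daelolkow
  rule 5: no change — daelolkow
  ⇒ Gatas daelolkow

daelolkow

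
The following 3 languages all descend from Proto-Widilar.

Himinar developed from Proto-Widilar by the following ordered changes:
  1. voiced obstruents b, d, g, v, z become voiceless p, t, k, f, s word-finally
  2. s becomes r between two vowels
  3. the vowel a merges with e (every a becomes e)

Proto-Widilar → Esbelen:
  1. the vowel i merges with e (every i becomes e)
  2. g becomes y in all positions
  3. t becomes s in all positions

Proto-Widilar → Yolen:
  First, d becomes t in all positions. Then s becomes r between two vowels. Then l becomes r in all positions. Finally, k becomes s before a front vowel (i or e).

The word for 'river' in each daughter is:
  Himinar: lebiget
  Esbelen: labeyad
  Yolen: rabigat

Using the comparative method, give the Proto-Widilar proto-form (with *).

Position 4: Himinar has i, Esbelen has e, Yolen has i. Himinar preserves i here (none of its changes turn any other segment into i), so the proto-segment is *i.
Position 6: Himinar has e, Esbelen has a, Yolen has a. Esbelen preserves a here (none of its changes turn any other segment into a), so the proto-segment is *a.
This points to *labigad. Verify forward in each daughter:
Himinar: *labigad > labigat > lebiget  (by final devoicing, vowel merger)
Esbelen: *labigad > labegad > labeyad  (by vowel merger, unconditioned shift)
Yolen: *labigad
  labigad → labigat   [unconditioned shift]
  labigat (rule 2 does not apply)
  labigat → rabigat   [unconditioned shift]
  rabigat (rule 4 does not apply)
  giving Yolen rabigat.
*labigad is the unique common source.

*labigad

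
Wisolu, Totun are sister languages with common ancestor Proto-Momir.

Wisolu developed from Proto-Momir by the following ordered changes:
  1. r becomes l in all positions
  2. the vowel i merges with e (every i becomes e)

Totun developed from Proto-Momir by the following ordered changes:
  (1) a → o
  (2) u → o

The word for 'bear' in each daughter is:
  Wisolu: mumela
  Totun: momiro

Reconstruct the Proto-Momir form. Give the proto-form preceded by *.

Position 4: Wisolu has e, Totun has i. Totun preserves i here (none of its changes turn any other segment into i), so the proto-segment is *i.
Position 5: Wisolu has l, Totun has r. Totun preserves r here (none of its changes turn any other segment into r), so the proto-segment is *r.
Continuing position by position gives *mumira; check it forward:
Wisolu: *mumira
  mumira → mumila   [unconditioned shift]
  mumila → mumela   [vowel merger]
  giving Wisolu mumela.
Totun: *mumira
  mumira → mumiro   [vowel merger]
  mumiro → momiro   [vowel merger]
  giving Totun momiro.
*mumira is the unique common source.

*mumira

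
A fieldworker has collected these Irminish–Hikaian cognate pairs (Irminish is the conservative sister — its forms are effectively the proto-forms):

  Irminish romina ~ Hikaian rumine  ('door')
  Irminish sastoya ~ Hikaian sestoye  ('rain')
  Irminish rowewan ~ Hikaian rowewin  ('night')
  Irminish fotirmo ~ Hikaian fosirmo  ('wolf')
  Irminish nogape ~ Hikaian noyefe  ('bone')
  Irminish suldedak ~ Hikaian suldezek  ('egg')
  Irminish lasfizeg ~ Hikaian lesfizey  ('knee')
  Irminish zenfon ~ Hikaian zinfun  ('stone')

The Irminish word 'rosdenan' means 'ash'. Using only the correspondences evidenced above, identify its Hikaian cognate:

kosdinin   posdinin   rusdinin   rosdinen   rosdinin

rosdinin

zenfon ~ zinfun — Irminish e corresponds to Hikaian i after a consonant, before a nasal.
rowewan ~ rowewin — Irminish a corresponds to Hikaian i after a consonant, before a nasal.
Applying these to Irminish 'rosdenan':
  rosdenan → rosdinan   (e→i after a consonant, before a nasal)
  rosdinan → rosdinin   (a→i after a consonant, before a nasal)
So the Hikaian cognate is 'rosdinin'.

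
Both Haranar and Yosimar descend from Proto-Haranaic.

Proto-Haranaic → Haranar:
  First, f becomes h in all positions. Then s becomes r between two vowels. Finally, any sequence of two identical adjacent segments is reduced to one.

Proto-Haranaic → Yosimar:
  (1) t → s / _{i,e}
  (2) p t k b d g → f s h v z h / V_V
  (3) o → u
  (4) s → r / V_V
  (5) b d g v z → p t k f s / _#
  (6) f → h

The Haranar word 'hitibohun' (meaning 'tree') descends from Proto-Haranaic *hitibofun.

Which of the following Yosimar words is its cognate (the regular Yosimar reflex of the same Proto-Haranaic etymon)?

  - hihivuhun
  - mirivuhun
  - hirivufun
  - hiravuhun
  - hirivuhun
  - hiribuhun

hirivuhun

Yosimar: *hitibofun
  hitibofun → hisibofun   [palatalisation]
  hisibofun → hisivofun   [intervocalic lenition]
  hisivofun → hisivufun   [vowel merger]
  hisivufun → hirivufun   [rhotacism]
  hirivufun (rule 5 does not apply)
  hirivufun → hirivuhun   [unconditioned shift]
  giving Yosimar hirivuhun.
Only 'hirivuhun' matches the regular Yosimar development of *hitibofun.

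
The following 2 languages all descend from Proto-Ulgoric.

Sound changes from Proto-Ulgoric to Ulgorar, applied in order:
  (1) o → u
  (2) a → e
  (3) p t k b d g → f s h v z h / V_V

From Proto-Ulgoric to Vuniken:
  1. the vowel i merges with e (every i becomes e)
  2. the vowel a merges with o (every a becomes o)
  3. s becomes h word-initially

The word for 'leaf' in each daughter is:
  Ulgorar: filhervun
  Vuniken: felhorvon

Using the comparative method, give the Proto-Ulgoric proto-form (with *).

Position 5: Ulgorar has e, Vuniken has o. Taking the neighbouring segments as reconstructed: Ulgorar e could go back to *a or *e; Vuniken o could go back to *a or *o — the one source consistent with every daughter is *a.
Position 2: Ulgorar has i, Vuniken has e. Ulgorar preserves i here (none of its changes turn any other segment into i), so the proto-segment is *i.
Verify the candidate proto-form against each daughter:
Ulgorar: *filharvon > filharvun > filhervun  (by vowel merger, vowel merger)
Vuniken: start from *filharvon.
  rule 1 (vowel merger): filharvon → felharvon
  rule 2 (vowel merger): felharvon → felhorvon
  rule 3: no change — felhorvon
  ⇒ Vuniken felhorvon
No other proto-form is consistent with every reflex, so the reconstruction is *filharvon.

*filharvon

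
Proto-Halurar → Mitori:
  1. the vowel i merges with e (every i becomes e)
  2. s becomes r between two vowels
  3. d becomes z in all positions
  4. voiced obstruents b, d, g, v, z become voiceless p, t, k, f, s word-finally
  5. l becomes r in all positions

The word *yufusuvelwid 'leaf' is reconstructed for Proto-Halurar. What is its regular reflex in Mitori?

yufuruverwes

Mitori: *yufusuvelwid
  yufusuvelwid → yufusuvelwed   [vowel merger]
  yufusuvelwed → yufuruvelwed   [rhotacism]
  yufuruvelwed → yufuruvelwez   [unconditioned shift]
  yufuruvelwez → yufuruvelwes   [final devoicing]
  yufuruvelwes → yufuruverwes   [unconditioned shift]
  giving Mitori yufuruverwes.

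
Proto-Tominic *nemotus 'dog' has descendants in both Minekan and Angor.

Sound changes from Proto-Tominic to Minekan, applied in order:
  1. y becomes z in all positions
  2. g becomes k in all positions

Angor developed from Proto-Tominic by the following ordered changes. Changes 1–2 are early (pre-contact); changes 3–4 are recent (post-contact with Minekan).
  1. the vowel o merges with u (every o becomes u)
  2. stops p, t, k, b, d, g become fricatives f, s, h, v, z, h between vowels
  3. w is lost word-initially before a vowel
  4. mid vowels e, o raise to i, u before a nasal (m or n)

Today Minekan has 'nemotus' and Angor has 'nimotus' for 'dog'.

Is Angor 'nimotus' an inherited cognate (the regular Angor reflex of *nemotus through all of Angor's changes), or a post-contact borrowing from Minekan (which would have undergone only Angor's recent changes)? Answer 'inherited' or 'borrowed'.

borrowed

If inherited, *nemotus would pass through all of Angor's changes:
Angor: start from *nemotus.
  rule 1 (vowel merger): nemotus → nemutus
  rule 2 (intervocalic lenition): nemutus → nemusus
  rule 3: no change — nemusus
  rule 4 (pre-nasal raising): nemusus → nimusus
  ⇒ Angor nimusus
If borrowed from Minekan 'nemotus' after the early changes, it would undergo only the recent ones:
  rule 3 (glide loss): no change (nemotus)
  rule 4 (pre-nasal raising): nemotus → nimotus
  ⇒ as a loan: nimotus
Angor 'nimotus' matches the loan outcome 'nimotus', not the inherited 'nimusus' — it skipped the early Angor changes, so it was borrowed from Minekan.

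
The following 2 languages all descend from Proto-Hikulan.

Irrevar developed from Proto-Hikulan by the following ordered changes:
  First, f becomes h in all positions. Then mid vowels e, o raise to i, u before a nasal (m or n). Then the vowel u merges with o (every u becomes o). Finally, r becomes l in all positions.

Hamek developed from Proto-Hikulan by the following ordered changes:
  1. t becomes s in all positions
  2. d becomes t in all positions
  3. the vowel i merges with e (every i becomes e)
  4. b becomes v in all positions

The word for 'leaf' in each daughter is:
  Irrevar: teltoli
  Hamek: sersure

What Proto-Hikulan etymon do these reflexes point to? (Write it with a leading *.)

Position 5: Irrevar has o, Hamek has u. Hamek preserves u here (none of its changes turn any other segment into u), so the proto-segment is *u.
Position 3: Irrevar has l, Hamek has r. Hamek preserves r here (none of its changes turn any other segment into r), so the proto-segment is *r.
This points to *terturi. Verify forward in each daughter:
Irrevar: start from *terturi.
  rule 1: no change — terturi
  rule 2: no change — terturi
  rule 3 (vowel merger): terturi → tertori
  rule 4 (unconditioned shift): tertori → teltoli
  ⇒ Irrevar teltoli
Hamek: start from *terturi.
  rule 1 (unconditioned shift): terturi → sersuri
  rule 2: no change — sersuri
  rule 3 (vowel merger): sersuri → sersure
  rule 4: no change — sersure
  ⇒ Hamek sersure
*terturi is the unique common source.

*terturi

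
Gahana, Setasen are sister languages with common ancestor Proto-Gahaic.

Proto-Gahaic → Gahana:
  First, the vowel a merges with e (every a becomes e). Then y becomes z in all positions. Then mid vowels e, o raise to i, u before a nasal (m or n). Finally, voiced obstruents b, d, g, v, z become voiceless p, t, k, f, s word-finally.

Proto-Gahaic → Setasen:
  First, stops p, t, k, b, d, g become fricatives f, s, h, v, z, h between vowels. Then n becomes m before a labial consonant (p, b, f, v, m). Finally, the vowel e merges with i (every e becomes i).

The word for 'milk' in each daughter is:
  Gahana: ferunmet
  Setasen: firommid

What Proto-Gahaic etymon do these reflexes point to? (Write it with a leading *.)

Position 2: Gahana has e, Setasen has i. Taking the neighbouring segments as reconstructed: Gahana e could go back to *a or *e; Setasen i could go back to *e or *i — the one source consistent with every daughter is *e.
Position 7: Gahana has e, Setasen has i. Taking the neighbouring segments as reconstructed: Gahana e could go back to *a or *e; Setasen i could go back to *e or *i — the one source consistent with every daughter is *e.
This points to *feronmed. Verify forward in each daughter:
Gahana: *feronmed
  feronmed (rule 1 does not apply)
  feronmed (rule 2 does not apply)
  feronmed → ferunmed   [pre-nasal raising]
  ferunmed → ferunmet   [final devoicing]
  giving Gahana ferunmet.
Setasen: start from *feronmed.
  rule 1: no change — feronmed
  rule 2 (nasal place assimilation): feronmed → ferommed
  rule 3 (vowel merger): ferommed → firommid
  ⇒ Setasen firommid
*feronmed is the unique common source.

*feronmed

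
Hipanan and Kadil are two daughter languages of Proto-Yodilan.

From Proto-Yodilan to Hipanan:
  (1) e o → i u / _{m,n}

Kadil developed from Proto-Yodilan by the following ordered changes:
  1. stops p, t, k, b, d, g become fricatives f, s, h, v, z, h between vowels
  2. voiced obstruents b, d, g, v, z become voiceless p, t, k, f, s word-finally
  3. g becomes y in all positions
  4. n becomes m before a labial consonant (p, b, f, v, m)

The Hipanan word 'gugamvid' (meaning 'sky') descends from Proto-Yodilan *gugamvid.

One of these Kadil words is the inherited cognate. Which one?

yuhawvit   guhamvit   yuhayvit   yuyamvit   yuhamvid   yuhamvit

yuhamvit

Kadil: start from *gugamvid.
  rule 1 (intervocalic lenition): gugamvid → guhamvid
  rule 2 (final devoicing): guhamvid → guhamvit
  rule 3 (unconditioned shift): guhamvit → yuhamvit
  rule 4: no change — yuhamvit
  ⇒ Kadil yuhamvit
Only 'yuhamvit' matches the regular Kadil development of *gugamvid.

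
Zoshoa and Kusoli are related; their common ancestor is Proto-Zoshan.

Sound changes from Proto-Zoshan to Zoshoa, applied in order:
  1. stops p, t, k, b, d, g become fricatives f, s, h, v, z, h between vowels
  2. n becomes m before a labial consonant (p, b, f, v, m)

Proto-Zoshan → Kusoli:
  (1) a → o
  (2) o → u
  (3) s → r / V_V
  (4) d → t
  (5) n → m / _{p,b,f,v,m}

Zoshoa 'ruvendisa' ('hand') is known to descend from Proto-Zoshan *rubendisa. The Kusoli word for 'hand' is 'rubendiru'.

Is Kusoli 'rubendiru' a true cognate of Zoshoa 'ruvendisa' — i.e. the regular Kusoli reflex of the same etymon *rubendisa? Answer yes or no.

Derive the expected Kusoli reflex of *rubendisa:
Kusoli: *rubendisa
  rubendisa → rubendiso   [vowel merger]
  rubendiso → rubendisu   [vowel merger]
  rubendisu → rubendiru   [rhotacism]
  rubendiru → rubentiru   [unconditioned shift]
  rubentiru (rule 5 does not apply)
  giving Kusoli rubentiru.
The regular Kusoli reflex would be 'rubentiru', but the attested form is 'rubendiru'. The correspondence is irregular, so they are not cognates (the Kusoli form has a different source).

no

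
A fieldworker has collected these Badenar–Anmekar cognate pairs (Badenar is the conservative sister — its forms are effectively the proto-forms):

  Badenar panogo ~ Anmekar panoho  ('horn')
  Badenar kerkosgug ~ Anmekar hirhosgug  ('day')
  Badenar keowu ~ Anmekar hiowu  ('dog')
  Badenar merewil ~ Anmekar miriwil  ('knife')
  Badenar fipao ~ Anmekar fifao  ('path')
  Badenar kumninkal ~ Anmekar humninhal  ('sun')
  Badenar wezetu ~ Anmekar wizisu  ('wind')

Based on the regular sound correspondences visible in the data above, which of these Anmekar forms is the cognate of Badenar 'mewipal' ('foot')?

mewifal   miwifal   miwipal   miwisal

miwifal

merewil ~ miriwil, wezetu ~ wizisu — Badenar e corresponds to Anmekar i after a consonant, before a consonant other than r, m, n, p, b, f, v.
fipao ~ fifao — Badenar p corresponds to Anmekar f between vowels (before a back vowel).
Applying these to Badenar 'mewipal':
  mewipal → miwipal   (e→i after a consonant, before a consonant other than r, m, n, p, b, f, v)
  miwipal → miwifal   (p→f between vowels (before a back vowel))
So the Anmekar cognate is 'miwifal'.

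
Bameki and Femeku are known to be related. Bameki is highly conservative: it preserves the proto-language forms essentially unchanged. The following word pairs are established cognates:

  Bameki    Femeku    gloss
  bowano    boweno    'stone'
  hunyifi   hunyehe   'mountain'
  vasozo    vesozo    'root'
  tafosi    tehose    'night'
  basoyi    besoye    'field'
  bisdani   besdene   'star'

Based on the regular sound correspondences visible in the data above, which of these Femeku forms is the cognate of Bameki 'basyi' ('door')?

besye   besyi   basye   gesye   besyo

besye

vasozo ~ vesozo, basoyi ~ besoye — Bameki a corresponds to Femeku e after a consonant, before a consonant other than r, m, n, p, b, f, v.
hunyifi ~ hunyehe, tafosi ~ tehose — Bameki i corresponds to Femeku e word-finally.
Applying these to Bameki 'basyi':
  basyi → besyi   (a→e after a consonant, before a consonant other than r, m, n, p, b, f, v)
  besyi → besye   (i→e word-finally)
So the Femeku cognate is 'besye'.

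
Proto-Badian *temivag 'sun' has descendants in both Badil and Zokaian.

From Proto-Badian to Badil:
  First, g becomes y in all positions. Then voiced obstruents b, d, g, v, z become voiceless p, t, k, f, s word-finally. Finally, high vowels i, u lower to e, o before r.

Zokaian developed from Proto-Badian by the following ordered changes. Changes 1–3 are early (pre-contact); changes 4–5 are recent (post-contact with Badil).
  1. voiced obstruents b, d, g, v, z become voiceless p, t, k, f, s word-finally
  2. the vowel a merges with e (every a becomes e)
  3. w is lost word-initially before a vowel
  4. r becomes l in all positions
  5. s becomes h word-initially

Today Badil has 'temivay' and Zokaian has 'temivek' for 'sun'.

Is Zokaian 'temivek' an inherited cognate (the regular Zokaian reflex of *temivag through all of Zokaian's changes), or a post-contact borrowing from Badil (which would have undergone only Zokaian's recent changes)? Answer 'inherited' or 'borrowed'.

inherited

If inherited, *temivag would pass through all of Zokaian's changes:
Zokaian: start from *temivag.
  rule 1 (final devoicing): temivag → temivak
  rule 2 (vowel merger): temivak → temivek
  rule 3: no change — temivek
  rule 4: no change — temivek
  rule 5: no change — temivek
  ⇒ Zokaian temivek
If borrowed from Badil 'temivay' after the early changes, it would undergo only the recent ones:
  rule 4 (unconditioned shift): no change (temivay)
  rule 5 (debuccalisation): no change (temivay)
  ⇒ as a loan: temivay
Zokaian 'temivek' matches the inherited outcome exactly, so it is an inherited cognate, not a loan.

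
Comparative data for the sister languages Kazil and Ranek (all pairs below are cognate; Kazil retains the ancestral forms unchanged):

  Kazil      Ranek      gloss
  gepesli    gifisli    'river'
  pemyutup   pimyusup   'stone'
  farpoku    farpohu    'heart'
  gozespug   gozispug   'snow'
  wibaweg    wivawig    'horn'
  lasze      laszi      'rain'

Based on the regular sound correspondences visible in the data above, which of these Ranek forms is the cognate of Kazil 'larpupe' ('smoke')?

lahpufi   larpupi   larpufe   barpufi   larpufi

larpufi

gepesli ~ gifisli — Kazil p corresponds to Ranek f between vowels (before a front vowel).
lasze ~ laszi — Kazil e corresponds to Ranek i word-finally.
Applying these to Kazil 'larpupe':
  larpupe → larpufe   (p→f between vowels (before a front vowel))
  larpufe → larpufi   (e→i word-finally)
So the Ranek cognate is 'larpufi'.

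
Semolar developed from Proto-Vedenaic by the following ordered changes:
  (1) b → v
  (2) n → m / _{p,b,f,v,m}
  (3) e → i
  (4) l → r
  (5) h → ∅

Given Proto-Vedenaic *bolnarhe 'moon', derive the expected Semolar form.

Semolar: *bolnarhe > volnarhe > volnarhi > vornarhi > vornari  (by unconditioned shift, vowel merger, unconditioned shift, h-loss)

vornari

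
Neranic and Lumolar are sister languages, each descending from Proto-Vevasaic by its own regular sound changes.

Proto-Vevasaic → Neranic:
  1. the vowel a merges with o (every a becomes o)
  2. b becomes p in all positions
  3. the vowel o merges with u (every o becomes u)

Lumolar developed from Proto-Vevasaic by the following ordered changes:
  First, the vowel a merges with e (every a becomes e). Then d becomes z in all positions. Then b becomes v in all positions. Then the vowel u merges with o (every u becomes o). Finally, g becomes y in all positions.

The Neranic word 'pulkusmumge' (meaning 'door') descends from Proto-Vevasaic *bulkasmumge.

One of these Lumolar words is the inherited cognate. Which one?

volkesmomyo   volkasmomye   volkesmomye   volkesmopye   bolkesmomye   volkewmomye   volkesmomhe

Lumolar: *bulkasmumge > bulkesmumge > vulkesmumge > volkesmomge > volkesmomye  (by vowel merger, unconditioned shift, vowel merger, unconditioned shift)
The other candidates each miss or misapply at least one Lumolar change.

volkesmomye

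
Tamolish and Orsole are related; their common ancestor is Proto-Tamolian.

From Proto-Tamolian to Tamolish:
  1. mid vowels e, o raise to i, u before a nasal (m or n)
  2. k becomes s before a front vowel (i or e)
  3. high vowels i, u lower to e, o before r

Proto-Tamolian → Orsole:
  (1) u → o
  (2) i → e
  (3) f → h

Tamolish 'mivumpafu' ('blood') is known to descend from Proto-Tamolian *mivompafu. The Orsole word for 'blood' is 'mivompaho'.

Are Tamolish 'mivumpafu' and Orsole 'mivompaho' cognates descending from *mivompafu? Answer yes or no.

Derive the expected Orsole reflex of *mivompafu:
Orsole: *mivompafu
  mivompafu → mivompafo   [vowel merger]
  mivompafo → mevompafo   [vowel merger]
  mevompafo → mevompaho   [unconditioned shift]
  giving Orsole mevompaho.
The regular Orsole reflex would be 'mevompaho', but the attested form is 'mivompaho'. The correspondence is irregular, so they are not cognates (the Orsole form has a different source).

no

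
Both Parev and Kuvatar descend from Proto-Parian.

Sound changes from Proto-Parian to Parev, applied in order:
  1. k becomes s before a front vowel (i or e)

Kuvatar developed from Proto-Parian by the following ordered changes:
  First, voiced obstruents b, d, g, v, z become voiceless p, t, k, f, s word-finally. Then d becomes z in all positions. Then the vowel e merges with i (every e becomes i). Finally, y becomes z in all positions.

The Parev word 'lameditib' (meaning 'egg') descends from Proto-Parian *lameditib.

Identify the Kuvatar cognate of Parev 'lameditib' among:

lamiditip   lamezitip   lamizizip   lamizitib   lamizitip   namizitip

Kuvatar: start from *lameditib.
  rule 1 (final devoicing): lameditib → lameditip
  rule 2 (unconditioned shift): lameditip → lamezitip
  rule 3 (vowel merger): lamezitip → lamizitip
  rule 4: no change — lamizitip
  ⇒ Kuvatar lamizitip
The other candidates each miss or misapply at least one Kuvatar change.

lamizitip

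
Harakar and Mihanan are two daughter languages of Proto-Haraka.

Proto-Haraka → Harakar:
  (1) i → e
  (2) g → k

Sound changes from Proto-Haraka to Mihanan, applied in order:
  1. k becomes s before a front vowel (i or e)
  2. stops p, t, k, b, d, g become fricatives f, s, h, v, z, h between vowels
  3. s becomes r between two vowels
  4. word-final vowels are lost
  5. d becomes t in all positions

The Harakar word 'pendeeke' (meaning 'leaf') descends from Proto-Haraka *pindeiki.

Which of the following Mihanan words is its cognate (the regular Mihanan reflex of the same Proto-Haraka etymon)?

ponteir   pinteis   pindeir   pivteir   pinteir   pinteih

pinteir

Mihanan: *pindeiki
  pindeiki → pindeisi   [palatalisation]
  pindeisi (rule 2 does not apply)
  pindeisi → pindeiri   [rhotacism]
  pindeiri → pindeir   [apocope]
  pindeir → pinteir   [unconditioned shift]
  giving Mihanan pinteir.
Among the options, 'pinteir' alone shows every Mihanan change applied in order.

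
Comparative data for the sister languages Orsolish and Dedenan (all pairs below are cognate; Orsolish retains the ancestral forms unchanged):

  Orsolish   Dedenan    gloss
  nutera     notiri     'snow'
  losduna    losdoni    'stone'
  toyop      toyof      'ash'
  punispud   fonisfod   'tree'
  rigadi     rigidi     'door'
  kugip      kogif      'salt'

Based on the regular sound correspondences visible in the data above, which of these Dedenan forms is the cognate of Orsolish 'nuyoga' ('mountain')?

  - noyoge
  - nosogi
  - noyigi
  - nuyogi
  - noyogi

nutera ~ notiri, punispud ~ fonisfod — Orsolish u corresponds to Dedenan o after a consonant, before a consonant other than r, m, n, p, b, f, v.
nutera ~ notiri, losduna ~ losdoni — Orsolish a corresponds to Dedenan i word-finally.
Applying these to Orsolish 'nuyoga':
  nuyoga → noyoga   (u→o after a consonant, before a consonant other than r, m, n, p, b, f, v)
  noyoga → noyogi   (a→i word-finally)
So the Dedenan cognate is 'noyogi'.

noyogi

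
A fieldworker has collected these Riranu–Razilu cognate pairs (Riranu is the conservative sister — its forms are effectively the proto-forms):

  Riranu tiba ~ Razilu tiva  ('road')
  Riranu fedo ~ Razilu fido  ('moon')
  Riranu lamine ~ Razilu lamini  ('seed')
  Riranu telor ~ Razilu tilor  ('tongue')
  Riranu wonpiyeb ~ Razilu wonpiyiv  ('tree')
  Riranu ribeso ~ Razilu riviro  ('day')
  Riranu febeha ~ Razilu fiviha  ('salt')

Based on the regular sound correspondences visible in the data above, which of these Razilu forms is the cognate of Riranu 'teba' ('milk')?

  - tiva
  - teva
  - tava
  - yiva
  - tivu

tiva

wonpiyeb ~ wonpiyiv, febeha ~ fiviha — Riranu e corresponds to Razilu i after a consonant, before a labial obstruent.
tiba ~ tiva — Riranu b corresponds to Razilu v between vowels (before a back vowel).
Applying these to Riranu 'teba':
  teba → tiba   (e→i after a consonant, before a labial obstruent)
  tiba → tiva   (b→v between vowels (before a back vowel))
So the Razilu cognate is 'tiva'.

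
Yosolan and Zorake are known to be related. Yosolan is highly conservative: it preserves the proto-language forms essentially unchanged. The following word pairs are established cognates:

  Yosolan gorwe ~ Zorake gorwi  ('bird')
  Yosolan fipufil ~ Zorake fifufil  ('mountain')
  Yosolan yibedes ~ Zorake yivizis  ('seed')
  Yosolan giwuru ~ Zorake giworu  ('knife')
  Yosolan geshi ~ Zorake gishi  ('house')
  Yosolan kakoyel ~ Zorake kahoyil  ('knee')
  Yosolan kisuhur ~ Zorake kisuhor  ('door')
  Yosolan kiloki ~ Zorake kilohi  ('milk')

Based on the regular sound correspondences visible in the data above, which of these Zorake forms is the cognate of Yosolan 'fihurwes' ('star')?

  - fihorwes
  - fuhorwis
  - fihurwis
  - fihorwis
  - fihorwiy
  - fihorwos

giwuru ~ giworu, kisuhur ~ kisuhor — Yosolan u corresponds to Zorake o after a consonant, before r.
yibedes ~ yivizis, geshi ~ gishi — Yosolan e corresponds to Zorake i after a consonant, before a consonant other than r, m, n, p, b, f, v.
Applying these to Yosolan 'fihurwes':
  fihurwes → fihorwes   (u→o after a consonant, before r)
  fihorwes → fihorwis   (e→i after a consonant, before a consonant other than r, m, n, p, b, f, v)
So the Zorake cognate is 'fihorwis'.

fihorwis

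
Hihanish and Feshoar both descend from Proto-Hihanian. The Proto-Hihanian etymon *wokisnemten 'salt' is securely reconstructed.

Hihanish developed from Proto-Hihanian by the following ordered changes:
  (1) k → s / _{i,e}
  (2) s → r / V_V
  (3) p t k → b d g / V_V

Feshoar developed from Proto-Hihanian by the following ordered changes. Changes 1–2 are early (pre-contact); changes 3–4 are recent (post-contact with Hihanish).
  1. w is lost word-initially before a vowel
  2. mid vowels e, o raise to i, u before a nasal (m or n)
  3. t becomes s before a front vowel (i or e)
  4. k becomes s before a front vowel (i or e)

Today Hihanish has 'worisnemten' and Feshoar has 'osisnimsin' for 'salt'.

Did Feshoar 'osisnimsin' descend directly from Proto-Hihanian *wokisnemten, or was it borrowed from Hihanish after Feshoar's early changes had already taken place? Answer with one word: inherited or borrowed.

inherited

If inherited, *wokisnemten would pass through all of Feshoar's changes:
Feshoar: *wokisnemten
  wokisnemten → okisnemten   [glide loss]
  okisnemten → okisnimtin   [pre-nasal raising]
  okisnimtin → okisnimsin   [palatalisation]
  okisnimsin → osisnimsin   [palatalisation]
  giving Feshoar osisnimsin.
If borrowed from Hihanish 'worisnemten' after the early changes, it would undergo only the recent ones:
  rule 3 (palatalisation): worisnemten → worisnemsen
  rule 4 (palatalisation): no change (worisnemsen)
  ⇒ as a loan: worisnemsen
Feshoar 'osisnimsin' matches the inherited outcome exactly, so it is an inherited cognate, not a loan.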